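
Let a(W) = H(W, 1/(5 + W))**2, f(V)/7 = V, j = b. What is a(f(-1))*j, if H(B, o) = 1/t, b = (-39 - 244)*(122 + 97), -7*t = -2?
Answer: -3036873/4 ≈ -7.5922e+5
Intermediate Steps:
t = 2/7 (t = -1/7*(-2) = 2/7 ≈ 0.28571)
b = -61977 (b = -283*219 = -61977)
j = -61977
H(B, o) = 7/2 (H(B, o) = 1/(2/7) = 7/2)
f(V) = 7*V
a(W) = 49/4 (a(W) = (7/2)**2 = 49/4)
a(f(-1))*j = (49/4)*(-61977) = -3036873/4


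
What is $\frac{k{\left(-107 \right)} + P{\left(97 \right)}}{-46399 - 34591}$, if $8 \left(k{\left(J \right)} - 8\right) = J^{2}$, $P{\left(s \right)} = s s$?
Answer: $- \frac{17357}{129584} \approx -0.13394$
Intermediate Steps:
$P{\left(s \right)} = s^{2}$
$k{\left(J \right)} = 8 + \frac{J^{2}}{8}$
$\frac{k{\left(-107 \right)} + P{\left(97 \right)}}{-46399 - 34591} = \frac{\left(8 + \frac{\left(-107\right)^{2}}{8}\right) + 97^{2}}{-46399 - 34591} = \frac{\left(8 + \frac{1}{8} \cdot 11449\right) + 9409}{-80990} = \left(\left(8 + \frac{11449}{8}\right) + 9409\right) \left(- \frac{1}{80990}\right) = \left(\frac{11513}{8} + 9409\right) \left(- \frac{1}{80990}\right) = \frac{86785}{8} \left(- \frac{1}{80990}\right) = - \frac{17357}{129584}$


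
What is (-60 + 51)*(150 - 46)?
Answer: -936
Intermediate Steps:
(-60 + 51)*(150 - 46) = -9*104 = -936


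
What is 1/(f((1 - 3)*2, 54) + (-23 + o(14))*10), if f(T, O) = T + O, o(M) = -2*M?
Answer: -1/460 ≈ -0.0021739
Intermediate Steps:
f(T, O) = O + T
1/(f((1 - 3)*2, 54) + (-23 + o(14))*10) = 1/((54 + (1 - 3)*2) + (-23 - 2*14)*10) = 1/((54 - 2*2) + (-23 - 28)*10) = 1/((54 - 4) - 51*10) = 1/(50 - 510) = 1/(-460) = -1/460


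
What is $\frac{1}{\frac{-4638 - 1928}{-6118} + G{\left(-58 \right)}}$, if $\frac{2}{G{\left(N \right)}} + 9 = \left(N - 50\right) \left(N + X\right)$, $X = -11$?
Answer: $\frac{3252591}{3491641} \approx 0.93154$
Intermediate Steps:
$G{\left(N \right)} = \frac{2}{-9 + \left(-50 + N\right) \left(-11 + N\right)}$ ($G{\left(N \right)} = \frac{2}{-9 + \left(N - 50\right) \left(N - 11\right)} = \frac{2}{-9 + \left(-50 + N\right) \left(-11 + N\right)}$)
$\frac{1}{\frac{-4638 - 1928}{-6118} + G{\left(-58 \right)}} = \frac{1}{\frac{-4638 - 1928}{-6118} + \frac{2}{541 + \left(-58\right)^{2} - -3538}} = \frac{1}{\left(-4638 - 1928\right) \left(- \frac{1}{6118}\right) + \frac{2}{541 + 3364 + 3538}} = \frac{1}{\left(-6566\right) \left(- \frac{1}{6118}\right) + \frac{2}{7443}} = \frac{1}{\frac{469}{437} + 2 \cdot \frac{1}{7443}} = \frac{1}{\frac{469}{437} + \frac{2}{7443}} = \frac{1}{\frac{3491641}{3252591}} = \frac{3252591}{3491641}$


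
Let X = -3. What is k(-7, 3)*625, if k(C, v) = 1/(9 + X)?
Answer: 625/6 ≈ 104.17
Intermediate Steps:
k(C, v) = ⅙ (k(C, v) = 1/(9 - 3) = 1/6 = ⅙)
k(-7, 3)*625 = (⅙)*625 = 625/6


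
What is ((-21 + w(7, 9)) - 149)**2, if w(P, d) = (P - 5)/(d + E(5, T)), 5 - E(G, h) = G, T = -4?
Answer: 2334784/81 ≈ 28825.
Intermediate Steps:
E(G, h) = 5 - G
w(P, d) = (-5 + P)/d (w(P, d) = (P - 5)/(d + (5 - 1*5)) = (-5 + P)/(d + (5 - 5)) = (-5 + P)/(d + 0) = (-5 + P)/d)
((-21 + w(7, 9)) - 149)**2 = ((-21 + (-5 + 7)/9) - 149)**2 = ((-21 + (1/9)*2) - 149)**2 = ((-21 + 2/9) - 149)**2 = (-187/9 - 149)**2 = (-1528/9)**2 = 2334784/81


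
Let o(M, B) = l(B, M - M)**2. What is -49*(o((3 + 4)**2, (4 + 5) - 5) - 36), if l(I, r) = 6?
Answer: 0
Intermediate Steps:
o(M, B) = 36 (o(M, B) = 6**2 = 36)
-49*(o((3 + 4)**2, (4 + 5) - 5) - 36) = -49*(36 - 36) = -49*0 = 0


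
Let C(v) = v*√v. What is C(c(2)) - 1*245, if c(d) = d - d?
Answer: -245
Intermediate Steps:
c(d) = 0
C(v) = v^(3/2)
C(c(2)) - 1*245 = 0^(3/2) - 1*245 = 0 - 245 = -245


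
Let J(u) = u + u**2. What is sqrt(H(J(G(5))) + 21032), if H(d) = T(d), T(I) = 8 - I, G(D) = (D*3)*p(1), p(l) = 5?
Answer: 2*sqrt(3835) ≈ 123.85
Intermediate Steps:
G(D) = 15*D (G(D) = (D*3)*5 = (3*D)*5 = 15*D)
H(d) = 8 - d
sqrt(H(J(G(5))) + 21032) = sqrt((8 - 15*5*(1 + 15*5)) + 21032) = sqrt((8 - 75*(1 + 75)) + 21032) = sqrt((8 - 75*76) + 21032) = sqrt((8 - 1*5700) + 21032) = sqrt((8 - 5700) + 21032) = sqrt(-5692 + 21032) = sqrt(15340) = 2*sqrt(3835)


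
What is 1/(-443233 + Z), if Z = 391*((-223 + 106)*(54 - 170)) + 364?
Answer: 1/4863783 ≈ 2.0560e-7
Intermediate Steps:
Z = 5307016 (Z = 391*(-117*(-116)) + 364 = 391*13572 + 364 = 5306652 + 364 = 5307016)
1/(-443233 + Z) = 1/(-443233 + 5307016) = 1/4863783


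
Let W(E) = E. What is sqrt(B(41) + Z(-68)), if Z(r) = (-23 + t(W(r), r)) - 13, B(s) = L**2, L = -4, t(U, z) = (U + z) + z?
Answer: 4*I*sqrt(14) ≈ 14.967*I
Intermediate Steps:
t(U, z) = U + 2*z
B(s) = 16 (B(s) = (-4)**2 = 16)
Z(r) = -36 + 3*r (Z(r) = (-23 + (r + 2*r)) - 13 = (-23 + 3*r) - 13 = -36 + 3*r)
sqrt(B(41) + Z(-68)) = sqrt(16 + (-36 + 3*(-68))) = sqrt(16 + (-36 - 204)) = sqrt(16 - 240) = sqrt(-224) = 4*I*sqrt(14)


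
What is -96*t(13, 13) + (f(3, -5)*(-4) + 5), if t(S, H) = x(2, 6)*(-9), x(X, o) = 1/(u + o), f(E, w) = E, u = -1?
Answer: 829/5 ≈ 165.80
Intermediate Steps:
x(X, o) = 1/(-1 + o)
t(S, H) = -9/5 (t(S, H) = -9/(-1 + 6) = -9/5)
-96*t(13, 13) + (f(3, -5)*(-4) + 5) = -96*(-9/5) + (3*(-4) + 5) = 864/5 + (-12 + 5) = 864/5 - 7 = 829/5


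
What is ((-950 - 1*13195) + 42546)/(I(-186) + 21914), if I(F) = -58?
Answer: 28401/21856 ≈ 1.2995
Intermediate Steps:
((-950 - 1*13195) + 42546)/(I(-186) + 21914) = ((-950 - 1*13195) + 42546)/(-58 + 21914) = ((-950 - 13195) + 42546)/21856 = (-14145 + 42546)*(1/21856) = 28401*(1/21856) = 28401/21856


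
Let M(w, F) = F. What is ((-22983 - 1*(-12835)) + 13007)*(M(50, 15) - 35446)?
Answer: -101297229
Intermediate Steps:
((-22983 - 1*(-12835)) + 13007)*(M(50, 15) - 35446) = ((-22983 - 1*(-12835)) + 13007)*(15 - 35446) = ((-22983 + 12835) + 13007)*(-35431) = (-10148 + 13007)*(-35431) = 2859*(-35431) = -101297229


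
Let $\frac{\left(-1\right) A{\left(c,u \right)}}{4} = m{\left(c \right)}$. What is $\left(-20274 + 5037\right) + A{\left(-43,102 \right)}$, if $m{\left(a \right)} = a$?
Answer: $-15065$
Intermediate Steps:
$A{\left(c,u \right)} = - 4 c$
$\left(-20274 + 5037\right) + A{\left(-43,102 \right)} = \left(-20274 + 5037\right) - -172 = -15237 + 172 = -15065$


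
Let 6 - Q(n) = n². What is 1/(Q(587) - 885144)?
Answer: -1/1229707 ≈ -8.1320e-7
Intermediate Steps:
Q(n) = 6 - n²
1/(Q(587) - 885144) = 1/((6 - 1*587²) - 885144) = 1/((6 - 1*344569) - 885144) = 1/((6 - 344569) - 885144) = 1/(-344563 - 885144) = 1/(-1229707) = -1/1229707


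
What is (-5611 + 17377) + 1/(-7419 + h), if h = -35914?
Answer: 509856077/43333 ≈ 11766.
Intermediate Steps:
(-5611 + 17377) + 1/(-7419 + h) = (-5611 + 17377) + 1/(-7419 - 35914) = 11766 + 1/(-43333) = 11766 - 1/43333 = 509856077/43333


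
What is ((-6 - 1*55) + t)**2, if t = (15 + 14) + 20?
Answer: 144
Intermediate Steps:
t = 49 (t = 29 + 20 = 49)
((-6 - 1*55) + t)**2 = ((-6 - 1*55) + 49)**2 = ((-6 - 55) + 49)**2 = (-61 + 49)**2 = (-12)**2 = 144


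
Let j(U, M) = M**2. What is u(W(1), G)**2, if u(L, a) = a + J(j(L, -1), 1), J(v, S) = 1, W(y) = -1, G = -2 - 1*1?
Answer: 4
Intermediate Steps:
G = -3 (G = -2 - 1 = -3)
u(L, a) = 1 + a (u(L, a) = a + 1 = 1 + a)
u(W(1), G)**2 = (1 - 3)**2 = (-2)**2 = 4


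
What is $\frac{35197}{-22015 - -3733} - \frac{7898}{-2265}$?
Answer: $\frac{7185559}{4600970} \approx 1.5617$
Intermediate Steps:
$\frac{35197}{-22015 - -3733} - \frac{7898}{-2265} = \frac{35197}{-22015 + 3733} - - \frac{7898}{2265} = \frac{35197}{-18282} + \frac{7898}{2265} = 35197 \left(- \frac{1}{18282}\right) + \frac{7898}{2265} = - \frac{35197}{18282} + \frac{7898}{2265} = \frac{7185559}{4600970}$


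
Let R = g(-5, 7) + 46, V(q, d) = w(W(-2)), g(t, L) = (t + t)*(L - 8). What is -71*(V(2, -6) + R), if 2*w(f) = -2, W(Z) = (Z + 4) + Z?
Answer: -3905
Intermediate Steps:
W(Z) = 4 + 2*Z (W(Z) = (4 + Z) + Z = 4 + 2*Z)
w(f) = -1 (w(f) = (½)*(-2) = -1)
g(t, L) = 2*t*(-8 + L) (g(t, L) = (2*t)*(-8 + L) = 2*t*(-8 + L))
V(q, d) = -1
R = 56 (R = 2*(-5)*(-8 + 7) + 46 = 2*(-5)*(-1) + 46 = 10 + 46 = 56)
-71*(V(2, -6) + R) = -71*(-1 + 56) = -71*55 = -3905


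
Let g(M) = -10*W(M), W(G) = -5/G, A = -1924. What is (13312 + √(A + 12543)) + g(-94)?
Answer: 625639/47 + √10619 ≈ 13415.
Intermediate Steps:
g(M) = 50/M (g(M) = -(-50)/M = 50/M)
(13312 + √(A + 12543)) + g(-94) = (13312 + √(-1924 + 12543)) + 50/(-94) = (13312 + √10619) + 50*(-1/94) = (13312 + √10619) - 25/47 = 625639/47 + √10619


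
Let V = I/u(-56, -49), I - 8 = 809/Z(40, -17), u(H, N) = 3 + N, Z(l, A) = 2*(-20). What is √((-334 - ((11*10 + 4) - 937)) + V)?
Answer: √103528635/460 ≈ 22.119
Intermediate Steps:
Z(l, A) = -40
I = -489/40 (I = 8 + 809/(-40) = 8 + 809*(-1/40) = 8 - 809/40 = -489/40 ≈ -12.225)
V = 489/1840 (V = -489/(40*(3 - 49)) = -489/40/(-46) = -489/40*(-1/46) = 489/1840 ≈ 0.26576)
√((-334 - ((11*10 + 4) - 937)) + V) = √((-334 - ((11*10 + 4) - 937)) + 489/1840) = √((-334 - ((110 + 4) - 937)) + 489/1840) = √((-334 - (114 - 937)) + 489/1840) = √((-334 - 1*(-823)) + 489/1840) = √((-334 + 823) + 489/1840) = √(489 + 489/1840) = √(900249/1840) = √103528635/460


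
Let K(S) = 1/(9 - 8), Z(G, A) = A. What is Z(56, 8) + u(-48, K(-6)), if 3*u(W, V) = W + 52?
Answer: 28/3 ≈ 9.3333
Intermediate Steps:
K(S) = 1 (K(S) = 1/1 = 1)
u(W, V) = 52/3 + W/3 (u(W, V) = (W + 52)/3 = (52 + W)/3 = 52/3 + W/3)
Z(56, 8) + u(-48, K(-6)) = 8 + (52/3 + (⅓)*(-48)) = 8 + (52/3 - 16) = 8 + 4/3 = 28/3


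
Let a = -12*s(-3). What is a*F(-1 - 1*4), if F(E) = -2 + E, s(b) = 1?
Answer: 84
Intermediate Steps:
a = -12 (a = -12*1 = -12)
a*F(-1 - 1*4) = -12*(-2 + (-1 - 1*4)) = -12*(-2 + (-1 - 4)) = -12*(-2 - 5) = -12*(-7) = 84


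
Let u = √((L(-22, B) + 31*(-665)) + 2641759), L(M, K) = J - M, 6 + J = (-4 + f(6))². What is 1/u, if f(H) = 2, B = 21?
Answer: √655291/1310582 ≈ 0.00061767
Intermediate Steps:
J = -2 (J = -6 + (-4 + 2)² = -6 + (-2)² = -6 + 4 = -2)
L(M, K) = -2 - M
u = 2*√655291 (u = √(((-2 - 1*(-22)) + 31*(-665)) + 2641759) = √(((-2 + 22) - 20615) + 2641759) = √((20 - 20615) + 2641759) = √(-20595 + 2641759) = √2621164 = 2*√655291 ≈ 1619.0)
1/u = 1/(2*√655291) = √655291/1310582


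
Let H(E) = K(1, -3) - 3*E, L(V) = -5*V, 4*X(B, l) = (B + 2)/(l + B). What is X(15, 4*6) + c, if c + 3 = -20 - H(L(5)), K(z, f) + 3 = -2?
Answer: -14491/156 ≈ -92.891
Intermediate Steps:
K(z, f) = -5 (K(z, f) = -3 - 2 = -5)
X(B, l) = (2 + B)/(4*(B + l)) (X(B, l) = ((B + 2)/(l + B))/4 = ((2 + B)/(B + l))/4 = (2 + B)/(4*(B + l)))
H(E) = -5 - 3*E
c = -93 (c = -3 + (-20 - (-5 - (-15)*5)) = -3 + (-20 - (-5 - 3*(-25))) = -3 + (-20 - (-5 + 75)) = -3 + (-20 - 1*70) = -3 + (-20 - 70) = -3 - 90 = -93)
X(15, 4*6) + c = (2 + 15)/(4*(15 + 4*6)) - 93 = (¼)*17/(15 + 24) - 93 = (¼)*17/39 - 93 = (¼)*(1/39)*17 - 93 = 17/156 - 93 = -14491/156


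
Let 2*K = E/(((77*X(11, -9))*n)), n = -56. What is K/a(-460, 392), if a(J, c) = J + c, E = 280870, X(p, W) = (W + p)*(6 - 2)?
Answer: 140435/2345728 ≈ 0.059868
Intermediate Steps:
X(p, W) = 4*W + 4*p (X(p, W) = (W + p)*4 = 4*W + 4*p)
K = -140435/34496 (K = (280870/(((77*(4*(-9) + 4*11))*(-56))))/2 = (280870/(((77*(-36 + 44))*(-56))))/2 = (280870/(((77*8)*(-56))))/2 = (280870/((616*(-56))))/2 = (280870/(-34496))/2 = (280870*(-1/34496))/2 = (½)*(-140435/17248) = -140435/34496 ≈ -4.0711)
K/a(-460, 392) = -140435/(34496*(-460 + 392)) = -140435/34496/(-68) = -140435/34496*(-1/68) = 140435/2345728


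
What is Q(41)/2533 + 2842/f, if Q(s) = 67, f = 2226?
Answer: 524852/402747 ≈ 1.3032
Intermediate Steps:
Q(41)/2533 + 2842/f = 67/2533 + 2842/2226 = 67*(1/2533) + 2842*(1/2226) = 67/2533 + 203/159 = 524852/402747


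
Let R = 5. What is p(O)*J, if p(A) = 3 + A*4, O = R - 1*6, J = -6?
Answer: 6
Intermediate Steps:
O = -1 (O = 5 - 1*6 = 5 - 6 = -1)
p(A) = 3 + 4*A
p(O)*J = (3 + 4*(-1))*(-6) = (3 - 4)*(-6) = -1*(-6) = 6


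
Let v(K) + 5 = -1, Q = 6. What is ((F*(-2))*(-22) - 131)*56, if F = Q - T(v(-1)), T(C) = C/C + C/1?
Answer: 19768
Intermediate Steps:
v(K) = -6 (v(K) = -5 - 1 = -6)
T(C) = 1 + C (T(C) = 1 + C*1 = 1 + C)
F = 11 (F = 6 - (1 - 6) = 6 - 1*(-5) = 6 + 5 = 11)
((F*(-2))*(-22) - 131)*56 = ((11*(-2))*(-22) - 131)*56 = (-22*(-22) - 131)*56 = (484 - 131)*56 = 353*56 = 19768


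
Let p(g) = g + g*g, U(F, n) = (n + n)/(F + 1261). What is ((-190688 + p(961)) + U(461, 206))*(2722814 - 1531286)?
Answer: 250934541723840/287 ≈ 8.7434e+11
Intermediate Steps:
U(F, n) = 2*n/(1261 + F) (U(F, n) = (2*n)/(1261 + F) = 2*n/(1261 + F))
p(g) = g + g**2
((-190688 + p(961)) + U(461, 206))*(2722814 - 1531286) = ((-190688 + 961*(1 + 961)) + 2*206/(1261 + 461))*(2722814 - 1531286) = ((-190688 + 961*962) + 2*206/1722)*1191528 = ((-190688 + 924482) + 2*206*(1/1722))*1191528 = (733794 + 206/861)*1191528 = (631796840/861)*1191528 = 250934541723840/287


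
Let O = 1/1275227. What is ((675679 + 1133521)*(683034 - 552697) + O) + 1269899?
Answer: 300707415313482874/1275227 ≈ 2.3581e+11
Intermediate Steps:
O = 1/1275227 ≈ 7.8417e-7
((675679 + 1133521)*(683034 - 552697) + O) + 1269899 = ((675679 + 1133521)*(683034 - 552697) + 1/1275227) + 1269899 = (1809200*130337 + 1/1275227) + 1269899 = (235805700400 + 1/1275227) + 1269899 = 300705795903990801/1275227 + 1269899 = 300707415313482874/1275227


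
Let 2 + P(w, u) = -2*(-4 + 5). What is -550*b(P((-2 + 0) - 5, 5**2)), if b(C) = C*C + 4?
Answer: -11000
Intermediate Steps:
P(w, u) = -4 (P(w, u) = -2 - 2*(-4 + 5) = -2 - 2*1 = -2 - 2 = -4)
b(C) = 4 + C**2 (b(C) = C**2 + 4 = 4 + C**2)
-550*b(P((-2 + 0) - 5, 5**2)) = -550*(4 + (-4)**2) = -550*(4 + 16) = -550*20 = -11000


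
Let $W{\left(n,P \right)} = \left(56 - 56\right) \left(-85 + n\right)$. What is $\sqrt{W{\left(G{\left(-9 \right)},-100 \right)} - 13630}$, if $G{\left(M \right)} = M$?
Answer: $i \sqrt{13630} \approx 116.75 i$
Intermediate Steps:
$W{\left(n,P \right)} = 0$ ($W{\left(n,P \right)} = 0 \left(-85 + n\right) = 0$)
$\sqrt{W{\left(G{\left(-9 \right)},-100 \right)} - 13630} = \sqrt{0 - 13630} = \sqrt{-13630} = i \sqrt{13630}$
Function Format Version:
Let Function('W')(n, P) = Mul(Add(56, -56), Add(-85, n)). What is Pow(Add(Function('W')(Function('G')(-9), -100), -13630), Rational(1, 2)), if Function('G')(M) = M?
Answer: Mul(I, Pow(13630, Rational(1, 2))) ≈ Mul(116.75, I)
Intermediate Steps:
Function('W')(n, P) = 0 (Function('W')(n, P) = Mul(0, Add(-85, n)) = 0)
Pow(Add(Function('W')(Function('G')(-9), -100), -13630), Rational(1, 2)) = Pow(Add(0, -13630), Rational(1, 2)) = Pow(-13630, Rational(1, 2)) = Mul(I, Pow(13630, Rational(1, 2)))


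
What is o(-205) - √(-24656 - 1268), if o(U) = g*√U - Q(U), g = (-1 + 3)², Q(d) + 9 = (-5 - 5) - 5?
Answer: 24 - 2*I*√6481 + 4*I*√205 ≈ 24.0 - 103.74*I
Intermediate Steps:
Q(d) = -24 (Q(d) = -9 + ((-5 - 5) - 5) = -9 + (-10 - 5) = -9 - 15 = -24)
g = 4 (g = 2² = 4)
o(U) = 24 + 4*√U (o(U) = 4*√U - 1*(-24) = 4*√U + 24 = 24 + 4*√U)
o(-205) - √(-24656 - 1268) = (24 + 4*√(-205)) - √(-24656 - 1268) = (24 + 4*(I*√205)) - √(-25924) = (24 + 4*I*√205) - 2*I*√6481 = 24 - 2*I*√6481 + 4*I*√205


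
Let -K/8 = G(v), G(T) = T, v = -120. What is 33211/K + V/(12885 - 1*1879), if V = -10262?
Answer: 177834373/5282880 ≈ 33.662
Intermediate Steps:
K = 960 (K = -8*(-120) = 960)
33211/K + V/(12885 - 1*1879) = 33211/960 - 10262/(12885 - 1*1879) = 33211*(1/960) - 10262/(12885 - 1879) = 33211/960 - 10262/11006 = 33211/960 - 10262*1/11006 = 33211/960 - 5131/5503 = 177834373/5282880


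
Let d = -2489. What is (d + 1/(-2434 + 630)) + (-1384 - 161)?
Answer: -7277337/1804 ≈ -4034.0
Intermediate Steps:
(d + 1/(-2434 + 630)) + (-1384 - 161) = (-2489 + 1/(-2434 + 630)) + (-1384 - 161) = (-2489 + 1/(-1804)) - 1545 = (-2489 - 1/1804) - 1545 = -4490157/1804 - 1545 = -7277337/1804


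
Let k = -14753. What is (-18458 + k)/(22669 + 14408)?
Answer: -33211/37077 ≈ -0.89573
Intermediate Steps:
(-18458 + k)/(22669 + 14408) = (-18458 - 14753)/(22669 + 14408) = -33211/37077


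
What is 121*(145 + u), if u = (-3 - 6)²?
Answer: 27346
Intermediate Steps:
u = 81 (u = (-9)² = 81)
121*(145 + u) = 121*(145 + 81) = 121*226 = 27346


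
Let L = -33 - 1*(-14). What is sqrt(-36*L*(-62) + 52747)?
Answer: 7*sqrt(211) ≈ 101.68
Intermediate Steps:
L = -19 (L = -33 + 14 = -19)
sqrt(-36*L*(-62) + 52747) = sqrt(-36*(-19)*(-62) + 52747) = sqrt(684*(-62) + 52747) = sqrt(-42408 + 52747) = sqrt(10339) = 7*sqrt(211)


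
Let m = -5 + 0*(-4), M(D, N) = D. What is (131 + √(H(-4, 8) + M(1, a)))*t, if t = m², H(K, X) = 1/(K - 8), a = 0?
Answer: 3275 + 25*√33/6 ≈ 3298.9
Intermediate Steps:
H(K, X) = 1/(-8 + K)
m = -5 (m = -5 + 0 = -5)
t = 25 (t = (-5)² = 25)
(131 + √(H(-4, 8) + M(1, a)))*t = (131 + √(1/(-8 - 4) + 1))*25 = (131 + √(1/(-12) + 1))*25 = (131 + √(-1/12 + 1))*25 = (131 + √(11/12))*25 = (131 + √33/6)*25 = 3275 + 25*√33/6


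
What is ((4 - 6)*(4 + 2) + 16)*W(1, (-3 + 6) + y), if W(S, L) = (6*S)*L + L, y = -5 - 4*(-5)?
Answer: 504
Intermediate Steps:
y = 15 (y = -5 + 20 = 15)
W(S, L) = L + 6*L*S (W(S, L) = 6*L*S + L = L + 6*L*S)
((4 - 6)*(4 + 2) + 16)*W(1, (-3 + 6) + y) = ((4 - 6)*(4 + 2) + 16)*(((-3 + 6) + 15)*(1 + 6*1)) = (-2*6 + 16)*((3 + 15)*(1 + 6)) = (-12 + 16)*(18*7) = 4*126 = 504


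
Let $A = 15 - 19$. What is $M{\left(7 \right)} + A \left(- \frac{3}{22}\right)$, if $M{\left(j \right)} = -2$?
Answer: $- \frac{16}{11} \approx -1.4545$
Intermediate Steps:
$A = -4$
$M{\left(7 \right)} + A \left(- \frac{3}{22}\right) = -2 - 4 \left(- \frac{3}{22}\right) = -2 - 4 \left(\left(-3\right) \frac{1}{22}\right) = -2 - - \frac{6}{11} = -2 + \frac{6}{11} = - \frac{16}{11}$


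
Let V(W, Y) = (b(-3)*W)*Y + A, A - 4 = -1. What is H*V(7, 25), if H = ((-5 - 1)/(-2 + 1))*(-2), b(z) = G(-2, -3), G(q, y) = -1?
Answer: 2064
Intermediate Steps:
A = 3 (A = 4 - 1 = 3)
b(z) = -1
V(W, Y) = 3 - W*Y (V(W, Y) = (-W)*Y + 3 = -W*Y + 3 = 3 - W*Y)
H = -12 (H = -6/(-1)*(-2) = -6*(-1)*(-2) = 6*(-2) = -12)
H*V(7, 25) = -12*(3 - 1*7*25) = -12*(3 - 175) = -12*(-172) = 2064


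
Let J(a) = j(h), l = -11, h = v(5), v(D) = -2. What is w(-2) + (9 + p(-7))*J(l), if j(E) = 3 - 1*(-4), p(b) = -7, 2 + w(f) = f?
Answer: 10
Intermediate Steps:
w(f) = -2 + f
h = -2
j(E) = 7 (j(E) = 3 + 4 = 7)
J(a) = 7
w(-2) + (9 + p(-7))*J(l) = (-2 - 2) + (9 - 7)*7 = -4 + 2*7 = -4 + 14 = 10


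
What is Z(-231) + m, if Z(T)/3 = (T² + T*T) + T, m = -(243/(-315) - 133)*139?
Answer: 11832353/35 ≈ 3.3807e+5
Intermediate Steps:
m = 650798/35 (m = -(243*(-1/315) - 133)*139 = -(-27/35 - 133)*139 = -(-4682)*139/35 = -1*(-650798/35) = 650798/35 ≈ 18594.)
Z(T) = 3*T + 6*T² (Z(T) = 3*((T² + T*T) + T) = 3*((T² + T²) + T) = 3*(2*T² + T) = 3*(T + 2*T²) = 3*T + 6*T²)
Z(-231) + m = 3*(-231)*(1 + 2*(-231)) + 650798/35 = 3*(-231)*(1 - 462) + 650798/35 = 3*(-231)*(-461) + 650798/35 = 319473 + 650798/35 = 11832353/35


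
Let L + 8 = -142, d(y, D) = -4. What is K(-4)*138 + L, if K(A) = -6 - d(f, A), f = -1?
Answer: -426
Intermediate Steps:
L = -150 (L = -8 - 142 = -150)
K(A) = -2 (K(A) = -6 - 1*(-4) = -6 + 4 = -2)
K(-4)*138 + L = -2*138 - 150 = -276 - 150 = -426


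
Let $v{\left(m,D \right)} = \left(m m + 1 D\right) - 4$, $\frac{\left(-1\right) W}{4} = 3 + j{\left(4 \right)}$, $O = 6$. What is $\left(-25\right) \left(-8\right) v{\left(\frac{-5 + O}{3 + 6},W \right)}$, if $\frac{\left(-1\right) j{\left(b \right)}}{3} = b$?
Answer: $\frac{518600}{81} \approx 6402.5$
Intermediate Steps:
$j{\left(b \right)} = - 3 b$
$W = 36$ ($W = - 4 \left(3 - 12\right) = \left(-4\right) \left(-9\right) = 36$)
$v{\left(m,D \right)} = -4 + D + m^{2}$ ($v{\left(m,D \right)} = \left(m^{2} + D\right) - 4 = \left(D + m^{2}\right) - 4 = -4 + D + m^{2}$)
$\left(-25\right) \left(-8\right) v{\left(\frac{-5 + O}{3 + 6},W \right)} = \left(-25\right) \left(-8\right) \left(-4 + 36 + \left(\frac{-5 + 6}{3 + 6}\right)^{2}\right) = 200 \left(-4 + 36 + \left(1 \cdot \frac{1}{9}\right)^{2}\right) = 200 \left(-4 + 36 + \left(\frac{1}{9}\right)^{2}\right) = 200 \left(-4 + 36 + \frac{1}{81}\right) = 200 \cdot \frac{2593}{81} = \frac{518600}{81}$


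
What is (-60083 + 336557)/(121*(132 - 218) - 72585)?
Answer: -276474/82991 ≈ -3.3314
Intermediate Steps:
(-60083 + 336557)/(121*(132 - 218) - 72585) = 276474/(121*(-86) - 72585) = 276474/(-10406 - 72585) = 276474/(-82991) = 276474*(-1/82991) = -276474/82991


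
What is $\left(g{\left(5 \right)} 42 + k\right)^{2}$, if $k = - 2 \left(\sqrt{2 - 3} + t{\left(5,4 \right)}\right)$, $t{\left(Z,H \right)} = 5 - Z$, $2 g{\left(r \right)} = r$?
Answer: $11021 - 420 i \approx 11021.0 - 420.0 i$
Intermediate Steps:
$g{\left(r \right)} = \frac{r}{2}$
$k = - 2 i$ ($k = - 2 \left(\sqrt{2 - 3} + \left(5 - 5\right)\right) = - 2 \left(\sqrt{-1} + \left(5 - 5\right)\right) = - 2 \left(i + 0\right) = - 2 i \approx - 2.0 i$)
$\left(g{\left(5 \right)} 42 + k\right)^{2} = \left(\frac{1}{2} \cdot 5 \cdot 42 - 2 i\right)^{2} = \left(\frac{5}{2} \cdot 42 - 2 i\right)^{2} = \left(105 - 2 i\right)^{2}$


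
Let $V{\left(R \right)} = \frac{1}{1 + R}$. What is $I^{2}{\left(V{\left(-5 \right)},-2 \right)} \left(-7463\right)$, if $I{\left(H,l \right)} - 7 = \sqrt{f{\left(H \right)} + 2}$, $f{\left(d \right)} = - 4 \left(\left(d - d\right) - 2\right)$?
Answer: $-440317 - 104482 \sqrt{10} \approx -7.7072 \cdot 10^{5}$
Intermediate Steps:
$f{\left(d \right)} = 8$ ($f{\left(d \right)} = - 4 \left(0 - 2\right) = \left(-4\right) \left(-2\right) = 8$)
$I{\left(H,l \right)} = 7 + \sqrt{10}$ ($I{\left(H,l \right)} = 7 + \sqrt{8 + 2} = 7 + \sqrt{10}$)
$I^{2}{\left(V{\left(-5 \right)},-2 \right)} \left(-7463\right) = \left(7 + \sqrt{10}\right)^{2} \left(-7463\right) = - 7463 \left(7 + \sqrt{10}\right)^{2}$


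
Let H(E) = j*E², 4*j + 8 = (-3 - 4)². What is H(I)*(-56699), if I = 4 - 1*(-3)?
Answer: -113908291/4 ≈ -2.8477e+7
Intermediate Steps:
I = 7 (I = 4 + 3 = 7)
j = 41/4 (j = -2 + (-3 - 4)²/4 = -2 + (¼)*(-7)² = -2 + (¼)*49 = -2 + 49/4 = 41/4 ≈ 10.250)
H(E) = 41*E²/4
H(I)*(-56699) = ((41/4)*7²)*(-56699) = ((41/4)*49)*(-56699) = (2009/4)*(-56699) = -113908291/4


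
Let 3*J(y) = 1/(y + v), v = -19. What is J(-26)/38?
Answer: -1/5130 ≈ -0.00019493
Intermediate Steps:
J(y) = 1/(3*(-19 + y)) (J(y) = 1/(3*(y - 19)) = 1/(3*(-19 + y)))
J(-26)/38 = (1/(3*(-19 - 26)))/38 = ((1/3)/(-45))*(1/38) = ((1/3)*(-1/45))*(1/38) = -1/135*1/38 = -1/5130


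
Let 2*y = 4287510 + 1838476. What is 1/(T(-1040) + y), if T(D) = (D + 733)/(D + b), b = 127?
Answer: 913/2796512916 ≈ 3.2648e-7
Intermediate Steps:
T(D) = (733 + D)/(127 + D) (T(D) = (D + 733)/(D + 127) = (733 + D)/(127 + D))
y = 3062993 (y = (4287510 + 1838476)/2 = (1/2)*6125986 = 3062993)
1/(T(-1040) + y) = 1/((733 - 1040)/(127 - 1040) + 3062993) = 1/(-307/(-913) + 3062993) = 1/(-1/913*(-307) + 3062993) = 1/(307/913 + 3062993) = 1/(2796512916/913) = 913/2796512916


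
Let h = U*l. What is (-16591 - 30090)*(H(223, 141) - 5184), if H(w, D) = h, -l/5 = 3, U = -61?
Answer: 199281189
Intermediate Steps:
l = -15 (l = -5*3 = -15)
h = 915 (h = -61*(-15) = 915)
H(w, D) = 915
(-16591 - 30090)*(H(223, 141) - 5184) = (-16591 - 30090)*(915 - 5184) = -46681*(-4269) = 199281189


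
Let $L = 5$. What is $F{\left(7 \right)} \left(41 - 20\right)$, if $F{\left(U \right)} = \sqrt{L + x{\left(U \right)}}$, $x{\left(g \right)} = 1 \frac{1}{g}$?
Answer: $18 \sqrt{7} \approx 47.624$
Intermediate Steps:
$x{\left(g \right)} = \frac{1}{g}$
$F{\left(U \right)} = \sqrt{5 + \frac{1}{U}}$
$F{\left(7 \right)} \left(41 - 20\right) = \sqrt{5 + \frac{1}{7}} \left(41 - 20\right) = \sqrt{5 + \frac{1}{7}} \cdot 21 = \sqrt{\frac{36}{7}} \cdot 21 = \frac{6 \sqrt{7}}{7} \cdot 21 = 18 \sqrt{7}$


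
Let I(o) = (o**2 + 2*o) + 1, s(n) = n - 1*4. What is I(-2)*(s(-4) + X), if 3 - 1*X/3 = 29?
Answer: -86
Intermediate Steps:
s(n) = -4 + n (s(n) = n - 4 = -4 + n)
X = -78 (X = 9 - 3*29 = 9 - 87 = -78)
I(o) = 1 + o**2 + 2*o
I(-2)*(s(-4) + X) = (1 + (-2)**2 + 2*(-2))*((-4 - 4) - 78) = (1 + 4 - 4)*(-8 - 78) = 1*(-86) = -86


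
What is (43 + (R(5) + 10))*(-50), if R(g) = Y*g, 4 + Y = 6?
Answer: -3150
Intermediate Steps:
Y = 2 (Y = -4 + 6 = 2)
R(g) = 2*g
(43 + (R(5) + 10))*(-50) = (43 + (2*5 + 10))*(-50) = (43 + (10 + 10))*(-50) = (43 + 20)*(-50) = 63*(-50) = -3150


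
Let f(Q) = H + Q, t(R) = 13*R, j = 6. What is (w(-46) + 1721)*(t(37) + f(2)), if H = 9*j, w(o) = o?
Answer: 899475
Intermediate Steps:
H = 54 (H = 9*6 = 54)
f(Q) = 54 + Q
(w(-46) + 1721)*(t(37) + f(2)) = (-46 + 1721)*(13*37 + (54 + 2)) = 1675*(481 + 56) = 1675*537 = 899475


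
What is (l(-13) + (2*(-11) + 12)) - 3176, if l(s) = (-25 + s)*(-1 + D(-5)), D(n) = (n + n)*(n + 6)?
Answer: -2768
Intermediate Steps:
D(n) = 2*n*(6 + n) (D(n) = (2*n)*(6 + n) = 2*n*(6 + n))
l(s) = 275 - 11*s (l(s) = (-25 + s)*(-1 + 2*(-5)*(6 - 5)) = (-25 + s)*(-1 + 2*(-5)*1) = (-25 + s)*(-1 - 10) = (-25 + s)*(-11) = 275 - 11*s)
(l(-13) + (2*(-11) + 12)) - 3176 = ((275 - 11*(-13)) + (2*(-11) + 12)) - 3176 = ((275 + 143) + (-22 + 12)) - 3176 = (418 - 10) - 3176 = 408 - 3176 = -2768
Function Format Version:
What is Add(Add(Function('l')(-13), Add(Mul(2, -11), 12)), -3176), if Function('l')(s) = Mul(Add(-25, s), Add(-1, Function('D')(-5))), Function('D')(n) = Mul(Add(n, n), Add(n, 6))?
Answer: -2768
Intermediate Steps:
Function('D')(n) = Mul(2, n, Add(6, n)) (Function('D')(n) = Mul(Mul(2, n), Add(6, n)) = Mul(2, n, Add(6, n)))
Function('l')(s) = Add(275, Mul(-11, s)) (Function('l')(s) = Mul(Add(-25, s), Add(-1, Mul(2, -5, Add(6, -5)))) = Mul(Add(-25, s), Add(-1, Mul(2, -5, 1))) = Mul(Add(-25, s), Add(-1, -10)) = Mul(Add(-25, s), -11) = Add(275, Mul(-11, s)))
Add(Add(Function('l')(-13), Add(Mul(2, -11), 12)), -3176) = Add(Add(Add(275, Mul(-11, -13)), Add(Mul(2, -11), 12)), -3176) = Add(Add(Add(275, 143), Add(-22, 12)), -3176) = Add(Add(418, -10), -3176) = Add(408, -3176) = -2768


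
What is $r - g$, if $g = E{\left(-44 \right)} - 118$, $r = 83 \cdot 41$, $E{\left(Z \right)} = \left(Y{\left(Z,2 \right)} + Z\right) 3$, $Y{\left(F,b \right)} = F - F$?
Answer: $3653$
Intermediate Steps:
$Y{\left(F,b \right)} = 0$
$E{\left(Z \right)} = 3 Z$ ($E{\left(Z \right)} = \left(0 + Z\right) 3 = Z 3 = 3 Z$)
$r = 3403$
$g = -250$ ($g = 3 \left(-44\right) - 118 = -132 - 118 = -250$)
$r - g = 3403 - -250 = 3403 + 250 = 3653$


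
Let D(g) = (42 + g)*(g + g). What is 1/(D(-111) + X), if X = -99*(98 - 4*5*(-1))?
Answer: 1/3636 ≈ 0.00027503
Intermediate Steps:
X = -11682 (X = -99*(98 - 20*(-1)) = -99*(98 + 20) = -99*118 = -11682)
D(g) = 2*g*(42 + g) (D(g) = (42 + g)*(2*g) = 2*g*(42 + g))
1/(D(-111) + X) = 1/(2*(-111)*(42 - 111) - 11682) = 1/(2*(-111)*(-69) - 11682) = 1/(15318 - 11682) = 1/3636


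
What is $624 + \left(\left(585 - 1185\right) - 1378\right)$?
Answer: $-1354$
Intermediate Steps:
$624 + \left(\left(585 - 1185\right) - 1378\right) = 624 - 1978 = -1354$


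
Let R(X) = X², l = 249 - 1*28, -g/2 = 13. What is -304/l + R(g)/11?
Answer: 146052/2431 ≈ 60.079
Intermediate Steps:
g = -26 (g = -2*13 = -26)
l = 221 (l = 249 - 28 = 221)
-304/l + R(g)/11 = -304/221 + (-26)²/11 = -304*1/221 + 676*(1/11) = -304/221 + 676/11 = 146052/2431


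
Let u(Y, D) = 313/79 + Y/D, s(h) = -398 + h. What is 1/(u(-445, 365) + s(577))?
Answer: 5767/1048111 ≈ 0.0055023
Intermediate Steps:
u(Y, D) = 313/79 + Y/D (u(Y, D) = 313*(1/79) + Y/D = 313/79 + Y/D)
1/(u(-445, 365) + s(577)) = 1/((313/79 - 445/365) + (-398 + 577)) = 1/((313/79 - 445*1/365) + 179) = 1/((313/79 - 89/73) + 179) = 1/(15818/5767 + 179) = 1/(1048111/5767) = 5767/1048111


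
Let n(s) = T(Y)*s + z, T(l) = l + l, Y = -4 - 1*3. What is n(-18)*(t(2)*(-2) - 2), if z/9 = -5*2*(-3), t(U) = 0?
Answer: -1044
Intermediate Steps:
Y = -7 (Y = -4 - 3 = -7)
T(l) = 2*l
z = 270 (z = 9*(-5*2*(-3)) = 9*(-10*(-3)) = 9*30 = 270)
n(s) = 270 - 14*s (n(s) = (2*(-7))*s + 270 = -14*s + 270 = 270 - 14*s)
n(-18)*(t(2)*(-2) - 2) = (270 - 14*(-18))*(0*(-2) - 2) = (270 + 252)*(0 - 2) = 522*(-2) = -1044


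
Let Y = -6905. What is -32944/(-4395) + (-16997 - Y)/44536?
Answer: 1214027/167010 ≈ 7.2692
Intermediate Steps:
-32944/(-4395) + (-16997 - Y)/44536 = -32944/(-4395) + (-16997 - 1*(-6905))/44536 = -32944*(-1/4395) + (-16997 + 6905)*(1/44536) = 32944/4395 - 10092*1/44536 = 32944/4395 - 2523/11134 = 1214027/167010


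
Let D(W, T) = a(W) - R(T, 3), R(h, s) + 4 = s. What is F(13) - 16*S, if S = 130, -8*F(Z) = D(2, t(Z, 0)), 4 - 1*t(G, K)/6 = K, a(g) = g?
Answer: -16643/8 ≈ -2080.4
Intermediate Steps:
R(h, s) = -4 + s
t(G, K) = 24 - 6*K
D(W, T) = 1 + W (D(W, T) = W - (-4 + 3) = W - 1*(-1) = W + 1 = 1 + W)
F(Z) = -3/8 (F(Z) = -(1 + 2)/8 = -⅛*3 = -3/8)
F(13) - 16*S = -3/8 - 16*130 = -3/8 - 2080 = -16643/8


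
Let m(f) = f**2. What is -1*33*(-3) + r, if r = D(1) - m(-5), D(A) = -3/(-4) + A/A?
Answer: 303/4 ≈ 75.750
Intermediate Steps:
D(A) = 7/4 (D(A) = -3*(-1/4) + 1 = 3/4 + 1 = 7/4)
r = -93/4 (r = 7/4 - 1*(-5)**2 = 7/4 - 1*25 = 7/4 - 25 = -93/4 ≈ -23.250)
-1*33*(-3) + r = -1*33*(-3) - 93/4 = -33*(-3) - 93/4 = 99 - 93/4 = 303/4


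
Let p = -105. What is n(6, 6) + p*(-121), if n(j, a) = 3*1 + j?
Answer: 12714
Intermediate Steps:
n(j, a) = 3 + j
n(6, 6) + p*(-121) = (3 + 6) - 105*(-121) = 9 + 12705 = 12714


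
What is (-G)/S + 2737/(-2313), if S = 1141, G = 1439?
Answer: -6451324/2639133 ≈ -2.4445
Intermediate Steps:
(-G)/S + 2737/(-2313) = -1*1439/1141 + 2737/(-2313) = -1439*1/1141 + 2737*(-1/2313) = -1439/1141 - 2737/2313 = -6451324/2639133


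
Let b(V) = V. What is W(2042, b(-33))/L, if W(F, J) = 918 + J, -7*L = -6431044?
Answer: 6195/6431044 ≈ 0.00096330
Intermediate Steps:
L = 6431044/7 (L = -⅐*(-6431044) = 6431044/7 ≈ 9.1872e+5)
W(2042, b(-33))/L = (918 - 33)/(6431044/7) = 885*(7/6431044) = 6195/6431044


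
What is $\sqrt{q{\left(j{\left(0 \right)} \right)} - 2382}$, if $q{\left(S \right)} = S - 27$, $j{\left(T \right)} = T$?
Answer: $i \sqrt{2409} \approx 49.082 i$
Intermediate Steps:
$q{\left(S \right)} = -27 + S$ ($q{\left(S \right)} = S - 27 = -27 + S$)
$\sqrt{q{\left(j{\left(0 \right)} \right)} - 2382} = \sqrt{\left(-27 + 0\right) - 2382} = \sqrt{-27 - 2382} = \sqrt{-2409} = i \sqrt{2409}$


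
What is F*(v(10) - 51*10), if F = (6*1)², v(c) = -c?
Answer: -18720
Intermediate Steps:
F = 36 (F = 6² = 36)
F*(v(10) - 51*10) = 36*(-1*10 - 51*10) = 36*(-10 - 510) = 36*(-520) = -18720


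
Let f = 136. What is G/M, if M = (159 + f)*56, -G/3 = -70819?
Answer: 30351/2360 ≈ 12.861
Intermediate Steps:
G = 212457 (G = -3*(-70819) = 212457)
M = 16520 (M = (159 + 136)*56 = 295*56 = 16520)
G/M = 212457/16520 = 212457*(1/16520) = 30351/2360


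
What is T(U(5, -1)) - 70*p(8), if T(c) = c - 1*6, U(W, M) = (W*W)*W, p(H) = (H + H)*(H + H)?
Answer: -17801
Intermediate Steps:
p(H) = 4*H² (p(H) = (2*H)*(2*H) = 4*H²)
U(W, M) = W³ (U(W, M) = W²*W = W³)
T(c) = -6 + c (T(c) = c - 6 = -6 + c)
T(U(5, -1)) - 70*p(8) = (-6 + 5³) - 280*8² = (-6 + 125) - 280*64 = 119 - 70*256 = 119 - 17920 = -17801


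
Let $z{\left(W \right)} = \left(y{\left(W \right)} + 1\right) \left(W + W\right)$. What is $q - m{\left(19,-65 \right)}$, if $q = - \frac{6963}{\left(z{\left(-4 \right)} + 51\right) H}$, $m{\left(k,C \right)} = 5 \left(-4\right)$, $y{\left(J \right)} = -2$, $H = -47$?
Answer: $\frac{62423}{2773} \approx 22.511$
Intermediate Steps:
$m{\left(k,C \right)} = -20$
$z{\left(W \right)} = - 2 W$ ($z{\left(W \right)} = \left(-2 + 1\right) \left(W + W\right) = - 2 W$)
$q = \frac{6963}{2773}$ ($q = - \frac{6963}{\left(\left(-2\right) \left(-4\right) + 51\right) \left(-47\right)} = - \frac{6963}{\left(8 + 51\right) \left(-47\right)} = - \frac{6963}{59 \left(-47\right)} = - \frac{6963}{-2773} = \left(-6963\right) \left(- \frac{1}{2773}\right) = \frac{6963}{2773} \approx 2.511$)
$q - m{\left(19,-65 \right)} = \frac{6963}{2773} - -20 = \frac{6963}{2773} + 20 = \frac{62423}{2773}$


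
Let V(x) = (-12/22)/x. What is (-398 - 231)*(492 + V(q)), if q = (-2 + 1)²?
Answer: -3400374/11 ≈ -3.0913e+5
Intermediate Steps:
q = 1 (q = (-1)² = 1)
V(x) = -6/(11*x) (V(x) = (-12*1/22)/x = -6/(11*x))
(-398 - 231)*(492 + V(q)) = (-398 - 231)*(492 - 6/11/1) = -629*(492 - 6/11*1) = -629*(492 - 6/11) = -629*5406/11 = -3400374/11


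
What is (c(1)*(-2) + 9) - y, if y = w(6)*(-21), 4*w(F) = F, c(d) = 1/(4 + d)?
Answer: 401/10 ≈ 40.100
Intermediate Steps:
w(F) = F/4
y = -63/2 (y = ((¼)*6)*(-21) = (3/2)*(-21) = -63/2 ≈ -31.500)
(c(1)*(-2) + 9) - y = (-2/(4 + 1) + 9) - 1*(-63/2) = (-2/5 + 9) + 63/2 = ((⅕)*(-2) + 9) + 63/2 = (-⅖ + 9) + 63/2 = 43/5 + 63/2 = 401/10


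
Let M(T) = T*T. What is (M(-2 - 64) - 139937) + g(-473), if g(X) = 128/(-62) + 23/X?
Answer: -1988055188/14663 ≈ -1.3558e+5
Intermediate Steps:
g(X) = -64/31 + 23/X (g(X) = 128*(-1/62) + 23/X = -64/31 + 23/X)
M(T) = T²
(M(-2 - 64) - 139937) + g(-473) = ((-2 - 64)² - 139937) + (-64/31 + 23/(-473)) = ((-66)² - 139937) + (-64/31 + 23*(-1/473)) = (4356 - 139937) + (-64/31 - 23/473) = -135581 - 30985/14663 = -1988055188/14663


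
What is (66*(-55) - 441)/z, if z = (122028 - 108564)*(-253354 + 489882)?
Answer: -1357/1061537664 ≈ -1.2783e-6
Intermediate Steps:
z = 3184612992 (z = 13464*236528 = 3184612992)
(66*(-55) - 441)/z = (66*(-55) - 441)/3184612992 = (-3630 - 441)*(1/3184612992) = -4071*1/3184612992 = -1357/1061537664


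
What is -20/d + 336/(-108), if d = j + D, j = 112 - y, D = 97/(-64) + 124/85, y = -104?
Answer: -11290556/3524193 ≈ -3.2037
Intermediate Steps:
D = -309/5440 (D = 97*(-1/64) + 124*(1/85) = -97/64 + 124/85 = -309/5440 ≈ -0.056801)
j = 216 (j = 112 - 1*(-104) = 112 + 104 = 216)
d = 1174731/5440 (d = 216 - 309/5440 = 1174731/5440 ≈ 215.94)
-20/d + 336/(-108) = -20/1174731/5440 + 336/(-108) = -20*5440/1174731 + 336*(-1/108) = -108800/1174731 - 28/9 = -11290556/3524193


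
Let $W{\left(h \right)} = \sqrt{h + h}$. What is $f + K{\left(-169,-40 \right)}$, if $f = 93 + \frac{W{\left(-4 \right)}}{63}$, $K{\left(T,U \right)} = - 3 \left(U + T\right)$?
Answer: $720 + \frac{2 i \sqrt{2}}{63} \approx 720.0 + 0.044896 i$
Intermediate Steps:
$W{\left(h \right)} = \sqrt{2} \sqrt{h}$ ($W{\left(h \right)} = \sqrt{2 h} = \sqrt{2} \sqrt{h}$)
$K{\left(T,U \right)} = - 3 T - 3 U$ ($K{\left(T,U \right)} = - 3 \left(T + U\right) = - 3 T - 3 U$)
$f = 93 + \frac{2 i \sqrt{2}}{63}$ ($f = 93 + \frac{\sqrt{2} \sqrt{-4}}{63} = 93 + \frac{\sqrt{2} \cdot 2 i}{63} = 93 + \frac{2 i \sqrt{2}}{63} \approx 93.0 + 0.044896 i$)
$f + K{\left(-169,-40 \right)} = \left(93 + \frac{2 i \sqrt{2}}{63}\right) - -627 = \left(93 + \frac{2 i \sqrt{2}}{63}\right) + \left(507 + 120\right) = \left(93 + \frac{2 i \sqrt{2}}{63}\right) + 627 = 720 + \frac{2 i \sqrt{2}}{63}$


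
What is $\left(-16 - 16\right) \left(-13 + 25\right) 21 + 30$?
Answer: $-8034$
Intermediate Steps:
$\left(-16 - 16\right) \left(-13 + 25\right) 21 + 30 = \left(-32\right) 12 \cdot 21 + 30 = \left(-384\right) 21 + 30 = -8064 + 30 = -8034$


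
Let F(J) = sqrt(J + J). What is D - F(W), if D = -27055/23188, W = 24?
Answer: -27055/23188 - 4*sqrt(3) ≈ -8.0950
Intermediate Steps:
D = -27055/23188 (D = -27055*1/23188 = -27055/23188 ≈ -1.1668)
F(J) = sqrt(2)*sqrt(J) (F(J) = sqrt(2*J) = sqrt(2)*sqrt(J))
D - F(W) = -27055/23188 - sqrt(2)*sqrt(24) = -27055/23188 - sqrt(2)*2*sqrt(6) = -27055/23188 - 4*sqrt(3)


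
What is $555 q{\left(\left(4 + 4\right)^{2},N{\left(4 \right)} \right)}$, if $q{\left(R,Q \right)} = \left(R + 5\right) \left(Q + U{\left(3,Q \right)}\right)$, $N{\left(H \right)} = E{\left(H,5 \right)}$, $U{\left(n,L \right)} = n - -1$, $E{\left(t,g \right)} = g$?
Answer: $344655$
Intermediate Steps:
$U{\left(n,L \right)} = 1 + n$ ($U{\left(n,L \right)} = n + 1 = 1 + n$)
$N{\left(H \right)} = 5$
$q{\left(R,Q \right)} = \left(4 + Q\right) \left(5 + R\right)$ ($q{\left(R,Q \right)} = \left(R + 5\right) \left(Q + \left(1 + 3\right)\right) = \left(5 + R\right) \left(Q + 4\right) = \left(5 + R\right) \left(4 + Q\right) = \left(4 + Q\right) \left(5 + R\right)$)
$555 q{\left(\left(4 + 4\right)^{2},N{\left(4 \right)} \right)} = 555 \left(20 + 4 \left(4 + 4\right)^{2} + 5 \cdot 5 + 5 \left(4 + 4\right)^{2}\right) = 555 \left(20 + 4 \cdot 8^{2} + 25 + 5 \cdot 8^{2}\right) = 555 \left(20 + 4 \cdot 64 + 25 + 5 \cdot 64\right) = 555 \left(20 + 256 + 25 + 320\right) = 555 \cdot 621 = 344655$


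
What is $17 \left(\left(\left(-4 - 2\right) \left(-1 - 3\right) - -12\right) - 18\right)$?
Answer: $306$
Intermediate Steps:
$17 \left(\left(\left(-4 - 2\right) \left(-1 - 3\right) - -12\right) - 18\right) = 17 \left(\left(\left(-6\right) \left(-4\right) + 12\right) - 18\right) = 17 \left(\left(24 + 12\right) - 18\right) = 17 \left(36 - 18\right) = 17 \cdot 18 = 306$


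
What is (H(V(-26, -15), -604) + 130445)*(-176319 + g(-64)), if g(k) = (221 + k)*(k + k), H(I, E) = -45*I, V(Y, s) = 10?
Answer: -25532967925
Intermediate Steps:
g(k) = 2*k*(221 + k) (g(k) = (221 + k)*(2*k) = 2*k*(221 + k))
(H(V(-26, -15), -604) + 130445)*(-176319 + g(-64)) = (-45*10 + 130445)*(-176319 + 2*(-64)*(221 - 64)) = (-450 + 130445)*(-176319 + 2*(-64)*157) = 129995*(-176319 - 20096) = 129995*(-196415) = -25532967925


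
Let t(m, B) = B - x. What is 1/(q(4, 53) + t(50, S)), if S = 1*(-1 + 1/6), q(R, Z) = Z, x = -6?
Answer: 6/349 ≈ 0.017192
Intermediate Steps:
S = -⅚ (S = 1*(-1 + ⅙) = 1*(-⅚) = -⅚ ≈ -0.83333)
t(m, B) = 6 + B (t(m, B) = B - 1*(-6) = B + 6 = 6 + B)
1/(q(4, 53) + t(50, S)) = 1/(53 + (6 - ⅚)) = 1/(53 + 31/6) = 1/(349/6) = 6/349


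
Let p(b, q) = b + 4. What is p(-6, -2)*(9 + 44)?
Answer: -106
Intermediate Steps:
p(b, q) = 4 + b
p(-6, -2)*(9 + 44) = (4 - 6)*(9 + 44) = -2*53 = -106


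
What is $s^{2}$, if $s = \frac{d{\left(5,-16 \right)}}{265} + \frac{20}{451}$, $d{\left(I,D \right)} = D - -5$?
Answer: $\frac{114921}{14283835225} \approx 8.0455 \cdot 10^{-6}$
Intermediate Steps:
$d{\left(I,D \right)} = 5 + D$ ($d{\left(I,D \right)} = D + 5 = 5 + D$)
$s = \frac{339}{119515}$ ($s = \frac{5 - 16}{265} + \frac{20}{451} = \left(-11\right) \frac{1}{265} + 20 \cdot \frac{1}{451} = - \frac{11}{265} + \frac{20}{451} = \frac{339}{119515} \approx 0.0028365$)
$s^{2} = \left(\frac{339}{119515}\right)^{2} = \frac{114921}{14283835225}$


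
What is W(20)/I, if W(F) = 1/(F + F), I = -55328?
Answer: -1/2213120 ≈ -4.5185e-7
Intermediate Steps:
W(F) = 1/(2*F)
W(20)/I = ((1/2)/20)/(-55328) = ((1/2)*(1/20))*(-1/55328) = (1/40)*(-1/55328) = -1/2213120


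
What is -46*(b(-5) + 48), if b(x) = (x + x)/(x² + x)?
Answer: -2185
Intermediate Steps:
b(x) = 2*x/(x + x²) (b(x) = (2*x)/(x + x²) = 2*x/(x + x²))
-46*(b(-5) + 48) = -46*(2/(1 - 5) + 48) = -46*(2/(-4) + 48) = -46*(2*(-¼) + 48) = -46*(-½ + 48) = -46*95/2 = -2185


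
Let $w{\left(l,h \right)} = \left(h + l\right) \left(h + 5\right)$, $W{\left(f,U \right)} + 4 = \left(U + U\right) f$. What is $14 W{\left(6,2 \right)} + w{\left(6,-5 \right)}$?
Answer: $280$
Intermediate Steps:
$W{\left(f,U \right)} = -4 + 2 U f$ ($W{\left(f,U \right)} = -4 + \left(U + U\right) f = -4 + 2 U f$)
$w{\left(l,h \right)} = \left(5 + h\right) \left(h + l\right)$ ($w{\left(l,h \right)} = \left(h + l\right) \left(5 + h\right) = \left(5 + h\right) \left(h + l\right)$)
$14 W{\left(6,2 \right)} + w{\left(6,-5 \right)} = 14 \left(-4 + 2 \cdot 2 \cdot 6\right) + \left(\left(-5\right)^{2} + 5 \left(-5\right) + 5 \cdot 6 - 30\right) = 14 \left(-4 + 24\right) + \left(25 - 25 + 30 - 30\right) = 14 \cdot 20 + 0 = 280 + 0 = 280$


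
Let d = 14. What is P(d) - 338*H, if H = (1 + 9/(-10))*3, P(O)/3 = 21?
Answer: -192/5 ≈ -38.400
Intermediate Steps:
P(O) = 63 (P(O) = 3*21 = 63)
H = 3/10 (H = (1 + 9*(-⅒))*3 = (1 - 9/10)*3 = (⅒)*3 = 3/10 ≈ 0.30000)
P(d) - 338*H = 63 - 338*3/10 = 63 - 507/5 = -192/5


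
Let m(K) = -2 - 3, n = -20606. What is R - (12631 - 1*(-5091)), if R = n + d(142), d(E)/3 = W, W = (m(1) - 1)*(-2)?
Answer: -38292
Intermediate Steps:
m(K) = -5
W = 12 (W = (-5 - 1)*(-2) = -6*(-2) = 12)
d(E) = 36 (d(E) = 3*12 = 36)
R = -20570 (R = -20606 + 36 = -20570)
R - (12631 - 1*(-5091)) = -20570 - (12631 - 1*(-5091)) = -20570 - (12631 + 5091) = -20570 - 1*17722 = -20570 - 17722 = -38292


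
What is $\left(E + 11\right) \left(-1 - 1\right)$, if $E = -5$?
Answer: $-12$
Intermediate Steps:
$\left(E + 11\right) \left(-1 - 1\right) = \left(-5 + 11\right) \left(-1 - 1\right) = 6 \left(-1 - 1\right) = 6 \left(-2\right) = -12$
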